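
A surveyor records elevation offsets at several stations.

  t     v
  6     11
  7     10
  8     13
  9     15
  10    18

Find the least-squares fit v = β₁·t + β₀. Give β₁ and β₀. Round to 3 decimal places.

β₁ = 1.900, β₀ = -1.800

The normal equations are: 330·β₁ + 40·β₀ = 555;  40·β₁ + 5·β₀ = 67.
det = 330·5 − 40² = 50.
β₁ = (555·5 − 40·67)/50 = 19/10; β₀ = (330·67 − 40·555)/50 = -9/5.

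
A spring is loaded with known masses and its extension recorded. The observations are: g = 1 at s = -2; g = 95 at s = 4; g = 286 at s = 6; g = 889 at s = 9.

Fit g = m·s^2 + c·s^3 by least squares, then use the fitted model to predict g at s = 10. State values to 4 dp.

Normal-equation sums: Σs^2·s^2 = 8129, Σs^2·s^3 = 67817, Σs^3·s^3 = 582257.
And Σs^2·g = 83829, Σs^3·g = 715929.
MᵀM·[m, c]ᵀ = Mᵀg becomes [[8129, 67817]; [67817, 582257]]·[m, c]ᵀ = [83829, 715929]ᵀ.
Determinant 8129·582257 − 67817² = 134021664.
m = (83829·582257 − 67817·715929)/134021664 = 21488755/11168472; c = (8129·715929 − 67817·83829)/134021664 = 11229629/11168472.
At s = 10: ĝ = (21488755/11168472)·(100) + (11229629/11168472)·(1000) = 1114875375/930706.

ĝ = 1197.8814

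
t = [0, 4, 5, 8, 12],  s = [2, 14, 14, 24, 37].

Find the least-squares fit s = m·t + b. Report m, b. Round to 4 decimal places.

m = 2.8985, b = 1.3886

Normal-equation sums: Σt·t = 249, Σt = 29, Σ1 = 5.
Moment sums: Σt·s = 762, Σs = 91.
So XᵀX·[m, b]ᵀ = Xᵀs: [[249, 29]; [29, 5]]·[m, b]ᵀ = [762, 91]ᵀ.
det = 249·5 − 29² = 404.
m = (762·5 − 29·91)/404 = 1171/404; b = (249·91 − 29·762)/404 = 561/404.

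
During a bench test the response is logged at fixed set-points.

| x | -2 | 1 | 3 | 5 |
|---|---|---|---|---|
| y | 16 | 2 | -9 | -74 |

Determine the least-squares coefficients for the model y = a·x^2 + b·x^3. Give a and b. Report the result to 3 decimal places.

a = 2.009, b = -0.994

Normal-equation sums: Σx^2·x^2 = 723, Σx^2·x^3 = 3337, Σx^3·x^3 = 16419.
Right-hand side: Σx^2·y = -1865, Σx^3·y = -9619.
So MᵀM·[a, b]ᵀ = Mᵀy: [[723, 3337]; [3337, 16419]]·[a, b]ᵀ = [-1865, -9619]ᵀ.
Δ = 723·16419 − 3337² = 735368.
a = ((-1865)·16419 − 3337·(-9619))/735368 = 184646/91921; b = (723·(-9619) − 3337·(-1865))/735368 = -91379/91921.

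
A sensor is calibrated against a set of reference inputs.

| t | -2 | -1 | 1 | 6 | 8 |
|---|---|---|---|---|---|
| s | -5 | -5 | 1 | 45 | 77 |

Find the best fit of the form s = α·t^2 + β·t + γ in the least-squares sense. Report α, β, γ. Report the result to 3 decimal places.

With design matrix M, MᵀM = [[5410, 720, 106]; [720, 106, 12]; [106, 12, 5]] and Mᵀs = [6524, 902, 113]ᵀ.
Inverting the 3×3 Gram matrix, [α, β, γ]ᵀ = [31265/34231, 91139/34231, -107931/34231]ᵀ.

α = 0.913, β = 2.662, γ = -3.153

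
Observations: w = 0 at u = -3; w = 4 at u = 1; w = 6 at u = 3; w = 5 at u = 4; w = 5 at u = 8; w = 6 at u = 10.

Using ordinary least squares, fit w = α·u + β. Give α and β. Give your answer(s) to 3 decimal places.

Compute the Gram sums: Σu·u = 199, Σu = 23, Σ1 = 6.
For Aᵀw: Σu·w = 142, Σw = 26.
Δ = 199·6 − 23² = 665.
α = (142·6 − 23·26)/665 = 254/665; β = (199·26 − 23·142)/665 = 1908/665.

α = 0.382, β = 2.869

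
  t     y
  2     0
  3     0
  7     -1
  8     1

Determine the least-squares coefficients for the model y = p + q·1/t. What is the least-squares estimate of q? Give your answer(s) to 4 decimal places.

q = -0.1900

With design matrix X, XᵀX = [[4, 185/168]; [185/168, 11209/28224]] and Xᵀy = [0, -1/56]ᵀ.
Δ = 4·(11209/28224) − (185/168)² = 1179/3136.
p = (0·(11209/28224) − (185/168)·(-1/56))/(1179/3136) = 185/3537; q = (4·(-1/56) − (185/168)·0)/(1179/3136) = -224/1179.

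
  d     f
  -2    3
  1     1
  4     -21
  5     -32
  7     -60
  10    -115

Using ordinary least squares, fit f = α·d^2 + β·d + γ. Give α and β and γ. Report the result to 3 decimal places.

α = -0.973, β = -2.117, γ = 3.115

The normal equations are: 13299·α + 1525·β + 195·γ = -15563;  1525·α + 195·β + 25·γ = -1819;  195·α + 25·β + 6·γ = -224.
(Σd^2·d^2 = 13299, Σd^2·d = 1525, Σd^2 = 195, Σd·d = 195, Σd = 25, Σ1 = 6, Σd^2·f = -15563, Σd·f = -1819, Σf = -224.)
Row-reducing yields α = -8089/8312, β = -87977/41560, γ = 6473/2078.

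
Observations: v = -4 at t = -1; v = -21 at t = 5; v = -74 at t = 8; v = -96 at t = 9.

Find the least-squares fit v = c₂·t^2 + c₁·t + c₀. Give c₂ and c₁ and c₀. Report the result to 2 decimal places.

c₂ = -1.59, c₁ = 3.47, c₀ = 1.11

The normal equations are: 11283·c₂ + 1365·c₁ + 171·c₀ = -13041;  1365·c₂ + 171·c₁ + 21·c₀ = -1557;  171·c₂ + 21·c₁ + 4·c₀ = -195.
(Σt^2·t^2 = 11283, Σt^2·t = 1365, Σt^2 = 171, Σt·t = 171, Σt = 21, Σ1 = 4, Σt^2·v = -13041, Σt·v = -1557, Σv = -195.)
Row-reducing yields c₂ = -8145/5116, c₁ = 17739/5116, c₀ = 1416/1279.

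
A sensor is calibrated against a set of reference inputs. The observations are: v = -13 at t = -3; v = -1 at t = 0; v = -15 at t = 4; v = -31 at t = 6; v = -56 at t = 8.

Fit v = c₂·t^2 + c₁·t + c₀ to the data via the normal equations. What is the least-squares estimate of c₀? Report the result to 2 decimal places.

The normal equations are: 5729·c₂ + 765·c₁ + 125·c₀ = -5057;  765·c₂ + 125·c₁ + 15·c₀ = -655;  125·c₂ + 15·c₁ + 5·c₀ = -116.
(Σt^2·t^2 = 5729, Σt^2·t = 765, Σt^2 = 125, Σt·t = 125, Σt = 15, Σ1 = 5, Σt^2·v = -5057, Σt·v = -655, Σv = -116.)
Row-reducing yields c₂ = -1761/1874, c₁ = 6967/9370, c₀ = -1816/937.

c₀ = -1.94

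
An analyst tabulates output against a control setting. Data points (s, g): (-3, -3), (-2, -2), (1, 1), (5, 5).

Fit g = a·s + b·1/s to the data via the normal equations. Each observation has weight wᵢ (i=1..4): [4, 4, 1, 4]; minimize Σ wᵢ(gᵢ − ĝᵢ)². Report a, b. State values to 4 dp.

a = 1.0000, b = 0.0000

From the data, Σwᵢ·s·s = 153, Σwᵢ·s·1/s = 13, Σwᵢ·1/s·1/s = 586/225.
Moment sums: Σwᵢ·s·g = 153, Σwᵢ·1/s·g = 13.
So AᵀWA·[a, b]ᵀ = AᵀWg: [[153, 13]; [13, 586/225]]·[a, b]ᵀ = [153, 13]ᵀ.
Δ = 153·(586/225) − 13² = 5737/25.
a = (153·(586/225) − 13·13)/(5737/25) = 1; b = (153·13 − 13·153)/(5737/25) = 0.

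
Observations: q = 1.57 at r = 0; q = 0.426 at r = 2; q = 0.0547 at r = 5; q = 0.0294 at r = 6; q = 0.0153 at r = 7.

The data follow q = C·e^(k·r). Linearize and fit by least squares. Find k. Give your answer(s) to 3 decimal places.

Let Y = ln q. Fitting Y = k·r + ln C by least squares:
Σr = 20.0000, Σ(r)² = 114.0000, Σln q = -11.0148, Σr·ln q = -66.6560.
Normal system: [[114.0000, 20.0000]; [20.0000, 5]]·[k, ln C]ᵀ = [-66.6560, -11.0148]ᵀ.
Slope k = (n·Σr·ln q − Σr·Σln q)/(n·Σ(r)² − (Σr)²) = (5·-66.6560 − 20.0000·-11.0148)/170.0000 = -0.66461; ln C = (Σln q − k·Σr)/n = 0.45549.

k = -0.665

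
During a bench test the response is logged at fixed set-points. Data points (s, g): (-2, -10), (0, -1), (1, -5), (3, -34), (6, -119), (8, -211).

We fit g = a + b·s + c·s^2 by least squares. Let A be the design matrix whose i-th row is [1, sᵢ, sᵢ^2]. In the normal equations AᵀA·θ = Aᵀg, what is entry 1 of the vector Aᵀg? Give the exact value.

-380

Entry 1 ↔ basis 1, so (Aᵀg)_{1} = Σᵢ gᵢ = (1)·(-10) + (1)·(-1) + (1)·(-5) + (1)·(-34) + (1)·(-119) + (1)·(-211) = -380.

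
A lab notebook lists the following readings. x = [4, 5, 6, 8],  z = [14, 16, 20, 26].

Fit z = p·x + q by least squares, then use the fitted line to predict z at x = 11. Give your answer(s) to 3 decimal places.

ẑ = 35.200

Compute the Gram sums: Σx·x = 141, Σx = 23, Σ1 = 4.
Moment sums: Σx·z = 464, Σz = 76.
det = 141·4 − 23² = 35.
p = (464·4 − 23·76)/35 = 108/35; q = (141·76 − 23·464)/35 = 44/35.
At x = 11: ẑ = (108/35)·(11) + (44/35)·(1) = 176/5.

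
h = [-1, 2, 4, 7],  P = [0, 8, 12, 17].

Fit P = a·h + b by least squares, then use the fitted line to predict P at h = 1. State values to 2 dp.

P̂ = 5.01

The normal equations are: 70·a + 12·b = 183;  12·a + 4·b = 37.
(Σh·h = 70, Σh = 12, Σ1 = 4, Σh·P = 183, ΣP = 37.)
Eliminating b: 4·(row 1) − 12·(row 2) gives 136·a = 4·183 − 12·37 = 288, so a = 36/17.
Then b = (37 − 12·(36/17))/4 = 197/68.
At h = 1: P̂ = (36/17)·(1) + (197/68)·(1) = 341/68.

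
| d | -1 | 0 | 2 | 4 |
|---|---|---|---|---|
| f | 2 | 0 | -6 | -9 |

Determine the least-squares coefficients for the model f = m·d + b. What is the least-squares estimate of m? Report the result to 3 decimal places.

From the data, Σd·d = 21, Σd = 5, Σ1 = 4.
Moment sums: Σd·f = -50, Σf = -13.
Normal equations: [[21, 5]; [5, 4]]·[m, b]ᵀ = [-50, -13]ᵀ.
Determinant 21·4 − 5² = 59.
m = ((-50)·4 − 5·(-13))/59 = -135/59; b = (21·(-13) − 5·(-50))/59 = -23/59.

m = -2.288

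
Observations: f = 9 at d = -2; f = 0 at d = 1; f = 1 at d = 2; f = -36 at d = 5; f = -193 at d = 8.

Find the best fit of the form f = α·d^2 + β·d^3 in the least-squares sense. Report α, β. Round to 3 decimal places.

α = 1.195, β = -0.526

Setting ∂/∂α … = 0 gives: 4754·α + 35894·β = -13212;  35894·α + 277898·β = -103380.
(Σd^2·d^2 = 4754, Σd^2·d^3 = 35894, Σd^3·d^3 = 277898, Σd^2·f = -13212, Σd^3·f = -103380.)
Eliminating β: 277898·(row 1) − 35894·(row 2) gives 32747856·α = 277898·(-13212) − 35894·(-103380) = 39133344, so α = 815278/682247.
Then β = ((-103380) − 35894·(815278/682247))/277898 = -359104/682247.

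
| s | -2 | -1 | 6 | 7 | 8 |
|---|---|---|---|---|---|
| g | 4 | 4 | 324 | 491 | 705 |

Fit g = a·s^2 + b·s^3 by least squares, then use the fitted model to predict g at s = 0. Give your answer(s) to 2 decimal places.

ĝ = 0.00

AᵀA·[a, b]ᵀ = Aᵀg reads: 7810·a + 57318·b = 80863;  57318·a + 426514·b = 599321.
Δ = 7810·426514 − 57318² = 45721216.
a = (80863·426514 − 57318·599321)/45721216 = 17165063/5715152; b = (7810·599321 − 57318·80863)/45721216 = 5723947/5715152.
At s = 0: ĝ = (17165063/5715152)·(0) + (5723947/5715152)·(0) = 0.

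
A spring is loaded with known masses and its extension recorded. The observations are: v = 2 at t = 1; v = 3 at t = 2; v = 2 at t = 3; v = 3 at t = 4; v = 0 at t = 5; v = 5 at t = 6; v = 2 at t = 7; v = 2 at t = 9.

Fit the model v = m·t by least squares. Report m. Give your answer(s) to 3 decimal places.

m = 0.398

Normal-equation sums: Σt·t = 221.
For Aᵀv: Σt·v = 88.
So AᵀA·[m]ᵀ = Aᵀv: [[221]]·[m]ᵀ = [88]ᵀ.
Hence m = 88 / 221 ≈ 0.39819.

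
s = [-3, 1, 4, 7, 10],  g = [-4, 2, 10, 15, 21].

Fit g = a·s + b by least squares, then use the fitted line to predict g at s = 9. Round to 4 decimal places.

ĝ = 19.0078

Setting ∂/∂a … = 0 gives: 175·a + 19·b = 369;  19·a + 5·b = 44.
Determinant 175·5 − 19² = 514.
a = (369·5 − 19·44)/514 = 1009/514; b = (175·44 − 19·369)/514 = 689/514.
At s = 9: ĝ = (1009/514)·(9) + (689/514)·(1) = 4885/257.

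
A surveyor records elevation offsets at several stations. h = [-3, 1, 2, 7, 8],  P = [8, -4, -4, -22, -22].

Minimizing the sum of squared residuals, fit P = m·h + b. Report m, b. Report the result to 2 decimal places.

m = -2.85, b = -0.24

From the data, Σh·h = 127, Σh = 15, Σ1 = 5.
And Σh·P = -366, ΣP = -44.
MᵀM·[m, b]ᵀ = MᵀP becomes [[127, 15]; [15, 5]]·[m, b]ᵀ = [-366, -44]ᵀ.
Δ = 127·5 − 15² = 410.
m = ((-366)·5 − 15·(-44))/410 = -117/41; b = (127·(-44) − 15·(-366))/410 = -49/205.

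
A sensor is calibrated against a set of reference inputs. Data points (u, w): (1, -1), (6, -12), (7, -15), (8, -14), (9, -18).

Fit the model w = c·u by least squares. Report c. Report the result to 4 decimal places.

c = -1.9567

Forming XᵀX = [[231]] and Xᵀw = [-452]ᵀ gives XᵀX·[c]ᵀ = Xᵀw.
c = (-452)/231 = -1.95671.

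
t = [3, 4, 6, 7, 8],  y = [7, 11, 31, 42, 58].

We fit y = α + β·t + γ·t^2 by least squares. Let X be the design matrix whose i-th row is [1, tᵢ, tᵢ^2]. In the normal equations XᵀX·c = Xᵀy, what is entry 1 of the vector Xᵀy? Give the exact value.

Entry 1 ↔ basis 1, so (Xᵀy)_{1} = Σᵢ yᵢ = (1)·(7) + (1)·(11) + (1)·(31) + (1)·(42) + (1)·(58) = 149.

149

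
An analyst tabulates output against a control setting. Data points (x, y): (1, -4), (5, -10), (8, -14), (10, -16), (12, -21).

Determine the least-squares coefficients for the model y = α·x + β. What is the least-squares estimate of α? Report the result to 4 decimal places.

Entries of AᵀA: Σx·x = 334, Σx = 36, Σ1 = 5.
Moment sums: Σx·y = -578, Σy = -65.
AᵀA·[α, β]ᵀ = Aᵀy becomes [[334, 36]; [36, 5]]·[α, β]ᵀ = [-578, -65]ᵀ.
Determinant 334·5 − 36² = 374.
α = ((-578)·5 − 36·(-65))/374 = -25/17; β = (334·(-65) − 36·(-578))/374 = -41/17.

α = -1.4706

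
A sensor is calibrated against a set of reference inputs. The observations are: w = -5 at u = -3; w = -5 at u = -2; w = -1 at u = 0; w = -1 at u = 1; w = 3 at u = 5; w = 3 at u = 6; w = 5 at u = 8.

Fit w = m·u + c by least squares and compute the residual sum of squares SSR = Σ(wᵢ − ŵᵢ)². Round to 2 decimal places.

Forming AᵀA = [[139, 15]; [15, 7]] and Aᵀw = [97, -1]ᵀ gives AᵀA·[m, c]ᵀ = Aᵀw.
Determinant 139·7 − 15² = 748.
m = (97·7 − 15·(-1))/748 = 347/374; c = (139·(-1) − 15·97)/748 = -797/374.
Residuals: -16/187, -379/374, 423/374, 38/187, 92/187, -163/374, -109/374; SSR = 537/187.

SSR = 2.87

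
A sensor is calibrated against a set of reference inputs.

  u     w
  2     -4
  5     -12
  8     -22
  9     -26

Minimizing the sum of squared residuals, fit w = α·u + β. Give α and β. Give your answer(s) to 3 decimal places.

α = -3.133, β = 2.800

Compute the Gram sums: Σu·u = 174, Σu = 24, Σ1 = 4.
Right-hand side: Σu·w = -478, Σw = -64.
Eliminating β: 4·(row 1) − 24·(row 2) gives 120·α = 4·(-478) − 24·(-64) = -376, so α = -47/15.
Then β = ((-64) − 24·(-47/15))/4 = 14/5.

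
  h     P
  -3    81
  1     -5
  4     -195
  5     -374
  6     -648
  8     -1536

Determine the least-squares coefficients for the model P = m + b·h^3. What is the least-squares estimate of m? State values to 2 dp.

The normal equations are: 6·m + 891·b = -2677;  891·m + 329251·b = -987822.
(Σ1 = 6, Σh^3 = 891, Σh^3·h^3 = 329251, ΣP = -2677, Σh^3·P = -987822.)
Eliminating b: 329251·(row 1) − 891·(row 2) gives 1181625·m = 329251·(-2677) − 891·(-987822) = -1255525, so m = -50221/47265.
Then b = ((-987822) − 891·(-50221/47265))/329251 = -47223/15755.

m = -1.06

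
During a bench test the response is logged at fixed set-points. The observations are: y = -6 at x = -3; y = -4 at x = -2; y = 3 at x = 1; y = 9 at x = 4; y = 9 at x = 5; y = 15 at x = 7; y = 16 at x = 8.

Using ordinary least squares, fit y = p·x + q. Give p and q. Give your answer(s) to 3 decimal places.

With design matrix M, MᵀM = [[168, 20]; [20, 7]] and Mᵀy = [343, 42]ᵀ.
det = 168·7 − 20² = 776.
p = (343·7 − 20·42)/776 = 1561/776; q = (168·42 − 20·343)/776 = 49/194.

p = 2.012, q = 0.253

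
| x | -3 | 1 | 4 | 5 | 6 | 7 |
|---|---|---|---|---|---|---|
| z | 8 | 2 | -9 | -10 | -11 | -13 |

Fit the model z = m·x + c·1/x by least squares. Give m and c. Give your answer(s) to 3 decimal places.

Setting ∂/∂m … = 0 gives: 136·m + 6·c = -265;  6·m + (222581/176400)·c = -241/28.
Δ = 136·(222581/176400) − 6² = 2990077/22050.
m = ((-265)·(222581/176400) − 6·(-241/28))/(2990077/22050) = -49874165/23920616; c = (136·(-241/28) − 6·(-265))/(2990077/22050) = 9248400/2990077.

m = -2.085, c = 3.093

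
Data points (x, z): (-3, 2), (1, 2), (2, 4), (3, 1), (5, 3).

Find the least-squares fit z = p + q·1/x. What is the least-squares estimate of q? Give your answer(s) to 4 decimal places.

q = 0.1998

Sums needed: Σ1 = 5, Σ1/x = 17/10, Σ1/x·1/x = 1361/900.
Moment sums: Σz = 12, Σ1/x·z = 64/15.
So MᵀM·[p, q]ᵀ = Mᵀz: [[5, 17/10]; [17/10, 1361/900]]·[p, q]ᵀ = [12, 64/15]ᵀ.
Δ = 5·(1361/900) − (17/10)² = 1051/225.
p = (12·(1361/900) − (17/10)·(64/15))/(1051/225) = 2451/1051; q = (5·(64/15) − (17/10)·12)/(1051/225) = 210/1051.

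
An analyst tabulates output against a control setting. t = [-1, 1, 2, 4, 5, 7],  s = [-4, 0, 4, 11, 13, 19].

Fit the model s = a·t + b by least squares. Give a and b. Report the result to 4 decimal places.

a = 2.9762, b = -1.7619

Setting ∂/∂a … = 0 gives: 96·a + 18·b = 254;  18·a + 6·b = 43.
(Σt·t = 96, Σt = 18, Σ1 = 6, Σt·s = 254, Σs = 43.)
det = 96·6 − 18² = 252.
a = (254·6 − 18·43)/252 = 125/42; b = (96·43 − 18·254)/252 = -37/21.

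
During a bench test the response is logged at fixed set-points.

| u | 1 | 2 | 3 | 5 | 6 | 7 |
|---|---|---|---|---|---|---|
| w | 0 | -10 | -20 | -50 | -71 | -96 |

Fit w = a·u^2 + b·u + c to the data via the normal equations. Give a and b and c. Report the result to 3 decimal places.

a = -1.612, b = -2.816, c = 3.418

Normal-equation sums: Σu^2·u^2 = 4420, Σu^2·u = 720, Σu^2 = 124, Σu·u = 124, Σu = 24, Σ1 = 6.
Right-hand side: Σu^2·w = -8730, Σu·w = -1428, Σw = -247.
XᵀX·[a, b, c]ᵀ = Xᵀw becomes [[4420, 720, 124]; [720, 124, 24]; [124, 24, 6]]·[a, b, c]ᵀ = [-8730, -1428, -247]ᵀ.
Inverting the 3×3 Gram matrix, [a, b, c]ᵀ = [-79/49, -138/49, 335/98]ᵀ.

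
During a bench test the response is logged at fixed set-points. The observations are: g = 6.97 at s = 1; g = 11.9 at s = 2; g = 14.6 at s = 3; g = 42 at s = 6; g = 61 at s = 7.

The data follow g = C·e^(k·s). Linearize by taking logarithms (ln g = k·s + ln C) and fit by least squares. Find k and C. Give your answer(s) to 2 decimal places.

k = 0.35, C = 5.29

Linearized form: ln g = k·s + ln C. From the 5 transformed points,
Σs = 19.0000, Σ(s)² = 99.0000, Σln g = 14.9477, Σs·ln g = 66.1399.
Normal system: [[99.0000, 19.0000]; [19.0000, 5]]·[k, ln C]ᵀ = [66.1399, 14.9477]ᵀ.
Solving (det = 134.0000): k = 0.34845, ln C = 1.66542, so C = exp(1.66542) = 5.28789.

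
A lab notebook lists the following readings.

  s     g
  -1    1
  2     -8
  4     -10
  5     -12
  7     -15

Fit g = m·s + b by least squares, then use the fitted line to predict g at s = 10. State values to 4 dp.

Entries of XᵀX: Σs·s = 95, Σs = 17, Σ1 = 5.
Moment sums: Σs·g = -222, Σg = -44.
Determinant 95·5 − 17² = 186.
m = ((-222)·5 − 17·(-44))/186 = -181/93; b = (95·(-44) − 17·(-222))/186 = -203/93.
At s = 10: ĝ = (-181/93)·(10) + (-203/93)·(1) = -671/31.

ĝ = -21.6452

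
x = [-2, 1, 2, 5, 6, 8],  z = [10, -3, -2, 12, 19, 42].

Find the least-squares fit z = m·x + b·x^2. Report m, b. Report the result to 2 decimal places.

From the data, Σx·x = 134, Σx·x^2 = 854, Σx^2·x^2 = 6050.
For Aᵀz: Σx·z = 483, Σx^2·z = 3701.
Normal equations: [[134, 854]; [854, 6050]]·[m, b]ᵀ = [483, 3701]ᵀ.
Determinant 134·6050 − 854² = 81384.
m = (483·6050 − 854·3701)/81384 = -29813/10173; b = (134·3701 − 854·483)/81384 = 20863/20346.

m = -2.93, b = 1.03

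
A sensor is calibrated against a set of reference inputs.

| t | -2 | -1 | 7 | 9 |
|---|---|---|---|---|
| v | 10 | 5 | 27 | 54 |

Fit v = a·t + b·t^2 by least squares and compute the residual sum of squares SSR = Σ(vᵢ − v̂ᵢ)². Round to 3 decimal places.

SSR = 1.157

The normal equations are: 135·a + 1063·b = 650;  1063·a + 8979·b = 5742.
(Σt·t = 135, Σt·t^2 = 1063, Σt^2·t^2 = 8979, Σt·v = 650, Σt^2·v = 5742.)
Δ = 135·8979 − 1063² = 82196.
a = (650·8979 − 1063·5742)/82196 = -66849/20549; b = (135·5742 − 1063·650)/82196 = 21055/20549.
Residuals: -12428/20549, 14841/20549, -8929/20549, 5832/20549; SSR = 23770/20549.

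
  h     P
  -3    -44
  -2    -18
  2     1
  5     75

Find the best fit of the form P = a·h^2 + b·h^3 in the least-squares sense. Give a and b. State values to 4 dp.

a = -1.9764, b = 0.9957

Normal-equation sums: Σh^2·h^2 = 738, Σh^2·h^3 = 2882, Σh^3·h^3 = 16482.
Moment sums: Σh^2·P = 1411, Σh^3·P = 10715.
XᵀX·[a, b]ᵀ = XᵀP becomes [[738, 2882]; [2882, 16482]]·[a, b]ᵀ = [1411, 10715]ᵀ.
Determinant 738·16482 − 2882² = 3857792.
a = (1411·16482 − 2882·10715)/3857792 = -476533/241112; b = (738·10715 − 2882·1411)/3857792 = 240073/241112.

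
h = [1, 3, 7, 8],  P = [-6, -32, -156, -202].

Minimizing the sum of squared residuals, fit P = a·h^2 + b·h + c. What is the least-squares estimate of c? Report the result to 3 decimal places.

c = -2.000

The normal system XᵀX·[a, b, c]ᵀ = XᵀP is [[6579, 883, 123]; [883, 123, 19]; [123, 19, 4]]·[a, b, c]ᵀ = [-20866, -2810, -396]ᵀ.
Solving the 3×3 system (Gaussian elimination) gives a = -3, b = -1, c = -2.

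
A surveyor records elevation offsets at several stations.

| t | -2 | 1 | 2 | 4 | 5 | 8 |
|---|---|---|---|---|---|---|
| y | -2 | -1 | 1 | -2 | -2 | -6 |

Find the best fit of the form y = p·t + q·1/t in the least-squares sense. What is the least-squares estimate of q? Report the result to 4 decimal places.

Forming MᵀM = [[114, 6]; [6, 2589/1600]] and Mᵀy = [-61, -23/20]ᵀ gives MᵀM·[p, q]ᵀ = Mᵀy.
Eliminating q: (2589/1600)·(row 1) − 6·(row 2) gives (118773/800)·p = (2589/1600)·(-61) − 6·(-23/20) = -146889/1600, so p = -16321/26394.
Then q = ((-23/20) − 6·(-16321/26394))/(2589/1600) = 6960/4399.

q = 1.5822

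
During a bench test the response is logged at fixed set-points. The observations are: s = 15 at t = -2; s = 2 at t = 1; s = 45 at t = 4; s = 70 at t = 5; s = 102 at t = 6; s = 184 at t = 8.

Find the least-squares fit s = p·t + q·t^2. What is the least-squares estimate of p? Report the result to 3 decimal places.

Forming MᵀM = [[146, 910]; [910, 6290]] and Mᵀs = [2586, 17980]ᵀ gives MᵀM·[p, q]ᵀ = Mᵀs.
Δ = 146·6290 − 910² = 90240.
p = (2586·6290 − 910·17980)/90240 = -4793/4512; q = (146·17980 − 910·2586)/90240 = 13591/4512.

p = -1.062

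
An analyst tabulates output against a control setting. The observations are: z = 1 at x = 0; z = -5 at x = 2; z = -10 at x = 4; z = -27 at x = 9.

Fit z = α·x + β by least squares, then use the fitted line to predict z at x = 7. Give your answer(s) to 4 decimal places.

ẑ = -20.3631

The normal system AᵀA·[α, β]ᵀ = Aᵀz is [[101, 15]; [15, 4]]·[α, β]ᵀ = [-293, -41]ᵀ.
det = 101·4 − 15² = 179.
α = ((-293)·4 − 15·(-41))/179 = -557/179; β = (101·(-41) − 15·(-293))/179 = 254/179.
At x = 7: ẑ = (-557/179)·(7) + (254/179)·(1) = -3645/179.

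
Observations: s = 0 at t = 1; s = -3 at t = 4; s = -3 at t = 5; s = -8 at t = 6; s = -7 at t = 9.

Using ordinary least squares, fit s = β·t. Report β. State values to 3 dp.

β = -0.868

Compute the Gram sums: Σt·t = 159.
And Σt·s = -138.
So XᵀX·[β]ᵀ = Xᵀs: [[159]]·[β]ᵀ = [-138]ᵀ.
Hence β = -138 / 159 ≈ -0.867925.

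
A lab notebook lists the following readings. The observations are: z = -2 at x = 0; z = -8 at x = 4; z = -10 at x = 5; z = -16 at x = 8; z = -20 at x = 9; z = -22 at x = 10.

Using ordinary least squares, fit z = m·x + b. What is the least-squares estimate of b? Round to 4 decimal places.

Setting ∂/∂m … = 0 gives: 286·m + 36·b = -610;  36·m + 6·b = -78.
(Σx·x = 286, Σx = 36, Σ1 = 6, Σx·z = -610, Σz = -78.)
Eliminating b: 6·(row 1) − 36·(row 2) gives 420·m = 6·(-610) − 36·(-78) = -852, so m = -71/35.
Then b = ((-78) − 36·(-71/35))/6 = -29/35.

b = -0.8286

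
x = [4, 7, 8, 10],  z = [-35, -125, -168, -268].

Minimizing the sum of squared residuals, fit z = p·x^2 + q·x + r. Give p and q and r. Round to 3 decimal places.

Normal-equation sums: Σx^2·x^2 = 16753, Σx^2·x = 1919, Σx^2 = 229, Σx·x = 229, Σx = 29, Σ1 = 4.
Right-hand side: Σx^2·z = -44237, Σx·z = -5039, Σz = -596.
So MᵀM·[p, q, r]ᵀ = Mᵀz: [[16753, 1919, 229]; [1919, 229, 29]; [229, 29, 4]]·[p, q, r]ᵀ = [-44237, -5039, -596]ᵀ.
Solving the 3×3 system (Gaussian elimination) gives p = -173/60, q = 449/300, r = 261/50.

p = -2.883, q = 1.497, r = 5.220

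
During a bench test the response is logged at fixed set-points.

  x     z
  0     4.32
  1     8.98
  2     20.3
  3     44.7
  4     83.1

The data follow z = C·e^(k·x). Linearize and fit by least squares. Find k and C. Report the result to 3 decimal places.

Taking logs, ln z = k·x + ln C, so regress ln z on x.
Over the data: Σx = 10.0000, Σ(x)² = 30.0000, Σln z = 14.8889, Σx·ln z = 37.2963.
Normal system: [[30.0000, 10.0000]; [10.0000, 5]]·[k, ln C]ᵀ = [37.2963, 14.8889]ᵀ.
Slope k = (n·Σx·ln z − Σx·Σln z)/(n·Σ(x)² − (Σx)²) = (5·37.2963 − 10.0000·14.8889)/50.0000 = 0.75186; ln C = (Σln z − k·Σx)/n = 1.47407, so C = exp(1.47407) = 4.36697.

k = 0.752, C = 4.367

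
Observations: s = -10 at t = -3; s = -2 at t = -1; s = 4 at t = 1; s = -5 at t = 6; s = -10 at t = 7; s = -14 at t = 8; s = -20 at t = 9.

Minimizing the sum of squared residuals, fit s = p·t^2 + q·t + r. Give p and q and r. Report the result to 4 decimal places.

MᵀM·[p, q, r]ᵀ = Mᵀs reads: 14437·p + 1773·q + 241·r = -3274;  1773·p + 241·q + 27·r = -356;  241·p + 27·q + 7·r = -57.
(Σt^2·t^2 = 14437, Σt^2·t = 1773, Σt^2 = 241, Σt·t = 241, Σt = 27, Σ1 = 7, Σt^2·s = -3274, Σt·s = -356, Σs = -57.)
Inverting the 3×3 Gram matrix, [p, q, r]ᵀ = [-226349/451122, 315395/150374, 234940/225561]ᵀ.

p = -0.5017, q = 2.0974, r = 1.0416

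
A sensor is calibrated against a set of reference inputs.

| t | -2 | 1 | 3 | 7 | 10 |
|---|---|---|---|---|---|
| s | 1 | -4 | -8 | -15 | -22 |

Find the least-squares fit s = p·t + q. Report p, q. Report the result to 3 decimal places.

Entries of AᵀA: Σt·t = 163, Σt = 19, Σ1 = 5.
And Σt·s = -355, Σs = -48.
Normal equations: [[163, 19]; [19, 5]]·[p, q]ᵀ = [-355, -48]ᵀ.
Determinant 163·5 − 19² = 454.
p = ((-355)·5 − 19·(-48))/454 = -863/454; q = (163·(-48) − 19·(-355))/454 = -1079/454.

p = -1.901, q = -2.377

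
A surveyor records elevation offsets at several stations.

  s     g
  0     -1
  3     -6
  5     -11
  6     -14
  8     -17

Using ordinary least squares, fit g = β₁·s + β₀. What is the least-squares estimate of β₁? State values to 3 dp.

The normal system XᵀX·[β₁, β₀]ᵀ = Xᵀg is [[134, 22]; [22, 5]]·[β₁, β₀]ᵀ = [-293, -49]ᵀ.
Δ = 134·5 − 22² = 186.
β₁ = ((-293)·5 − 22·(-49))/186 = -129/62; β₀ = (134·(-49) − 22·(-293))/186 = -20/31.

β₁ = -2.081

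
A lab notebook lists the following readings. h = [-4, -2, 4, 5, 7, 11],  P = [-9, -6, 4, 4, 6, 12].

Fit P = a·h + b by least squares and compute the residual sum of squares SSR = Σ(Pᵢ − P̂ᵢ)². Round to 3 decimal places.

SSR = 2.927

Forming XᵀX = [[231, 21]; [21, 6]] and XᵀP = [258, 11]ᵀ gives XᵀX·[a, b]ᵀ = XᵀP.
Eliminating b: 6·(row 1) − 21·(row 2) gives 945·a = 6·258 − 21·11 = 1317, so a = 439/315.
Then b = (11 − 21·(439/315))/6 = -137/45.
Residuals: -8/21, -53/315, 463/315, 8/105, -32/45, -2/7; SSR = 922/315.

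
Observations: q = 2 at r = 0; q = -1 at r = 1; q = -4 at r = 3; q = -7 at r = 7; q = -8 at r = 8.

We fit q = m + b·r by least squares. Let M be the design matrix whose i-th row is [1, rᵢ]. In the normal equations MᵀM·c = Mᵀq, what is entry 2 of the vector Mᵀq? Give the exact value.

-126

Entry 2 ↔ basis r, so (Mᵀq)_{2} = Σᵢ (r)·qᵢ = (0)·(2) + (1)·(-1) + (3)·(-4) + (7)·(-7) + (8)·(-8) = -126.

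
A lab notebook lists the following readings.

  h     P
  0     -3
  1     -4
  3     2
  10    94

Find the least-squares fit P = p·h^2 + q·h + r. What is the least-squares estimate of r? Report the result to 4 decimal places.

Forming MᵀM = [[10082, 1028, 110]; [1028, 110, 14]; [110, 14, 4]] and MᵀP = [9414, 942, 89]ᵀ gives MᵀM·[p, q, r]ᵀ = MᵀP.
Inverting the 3×3 Gram matrix, [p, q, r]ᵀ = [6515/5676, -10007/5676, -5949/1892]ᵀ.

r = -3.1443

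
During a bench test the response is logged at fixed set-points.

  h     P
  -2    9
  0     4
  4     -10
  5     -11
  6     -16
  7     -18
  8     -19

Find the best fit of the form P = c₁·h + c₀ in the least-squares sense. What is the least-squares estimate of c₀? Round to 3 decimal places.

c₀ = 3.139

Setting ∂/∂c₁ … = 0 gives: 194·c₁ + 28·c₀ = -487;  28·c₁ + 7·c₀ = -61.
det = 194·7 − 28² = 574.
c₁ = ((-487)·7 − 28·(-61))/574 = -243/82; c₀ = (194·(-61) − 28·(-487))/574 = 901/287.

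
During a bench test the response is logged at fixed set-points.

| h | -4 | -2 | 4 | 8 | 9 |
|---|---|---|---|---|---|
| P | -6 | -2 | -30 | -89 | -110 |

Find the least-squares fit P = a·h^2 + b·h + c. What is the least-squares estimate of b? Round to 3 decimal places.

Forming MᵀM = [[11185, 1233, 181]; [1233, 181, 15]; [181, 15, 5]] and MᵀP = [-15190, -1794, -237]ᵀ gives MᵀM·[a, b, c]ᵀ = MᵀP.
Solving the 3×3 system (Gaussian elimination) gives a = -379429/384902, b = -1140021/384902, c = -77783/27493.

b = -2.962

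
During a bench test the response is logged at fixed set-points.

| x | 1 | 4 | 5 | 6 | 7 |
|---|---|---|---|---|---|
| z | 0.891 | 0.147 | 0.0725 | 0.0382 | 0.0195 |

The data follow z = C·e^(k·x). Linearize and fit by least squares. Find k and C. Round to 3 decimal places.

With ln zᵢ as the transformed response and xᵢ as the regressor:
XᵀX = [[127.0000, 23.0000]; [23.0000, 5]], rhs = [-68.0564, -11.8592]ᵀ  (here Σx = 23.0000, Σ(x)² = 127.0000, Σln z = -11.8592, Σx·ln z = -68.0564).
Slope k = (n·Σx·ln z − Σx·Σln z)/(n·Σ(x)² − (Σx)²) = (5·-68.0564 − 23.0000·-11.8592)/106.0000 = -0.63700; ln C = (Σln z − k·Σx)/n = 0.55835, so C = exp(0.55835) = 1.74778.

k = -0.637, C = 1.748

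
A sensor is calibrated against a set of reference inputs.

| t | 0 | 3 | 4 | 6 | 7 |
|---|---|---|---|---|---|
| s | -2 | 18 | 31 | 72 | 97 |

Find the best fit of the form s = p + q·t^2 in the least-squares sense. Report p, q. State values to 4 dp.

Forming AᵀA = [[5, 110]; [110, 4034]] and Aᵀs = [216, 8003]ᵀ gives AᵀA·[p, q]ᵀ = Aᵀs.
Determinant 5·4034 − 110² = 8070.
p = (216·4034 − 110·8003)/8070 = -4493/4035; q = (5·8003 − 110·216)/8070 = 3251/1614.

p = -1.1135, q = 2.0143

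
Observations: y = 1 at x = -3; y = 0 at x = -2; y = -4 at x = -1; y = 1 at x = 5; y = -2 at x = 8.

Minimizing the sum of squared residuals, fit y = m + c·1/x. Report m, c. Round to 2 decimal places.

The normal system MᵀM·[m, c]ᵀ = Mᵀy is [[5, -181/120]; [-181/120, 20401/14400]]·[m, c]ᵀ = [-4, 217/60]ᵀ.
Determinant 5·(20401/14400) − (-181/120)² = 17311/3600.
m = ((-4)·(20401/14400) − (-181/120)·(217/60))/(17311/3600) = -1525/34622; c = (5·(217/60) − (-181/120)·(-4))/(17311/3600) = 43380/17311.

m = -0.04, c = 2.51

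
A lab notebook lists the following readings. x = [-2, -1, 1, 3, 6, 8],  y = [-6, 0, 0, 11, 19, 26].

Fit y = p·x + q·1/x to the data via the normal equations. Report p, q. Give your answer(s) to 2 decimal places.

p = 3.34, q = -2.90

Entries of MᵀM: Σx·x = 115, Σx·1/x = 6, Σ1/x·1/x = 1385/576.
And Σx·y = 367, Σ1/x·y = 157/12.
Eliminating q: (1385/576)·(row 1) − 6·(row 2) gives (138539/576)·p = (1385/576)·367 − 6·(157/12) = 463079/576, so p = 463079/138539.
Then q = ((157/12) − 6·(463079/138539))/(1385/576) = -401712/138539.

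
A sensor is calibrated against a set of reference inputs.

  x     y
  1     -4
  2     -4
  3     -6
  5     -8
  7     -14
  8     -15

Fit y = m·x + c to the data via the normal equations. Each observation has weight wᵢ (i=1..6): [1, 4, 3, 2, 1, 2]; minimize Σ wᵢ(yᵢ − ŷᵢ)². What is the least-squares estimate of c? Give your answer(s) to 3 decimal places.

AᵀWA·[m, c]ᵀ = AᵀWy reads: 271·m + 51·c = -508;  51·m + 13·c = -98.
Eliminating c: 13·(row 1) − 51·(row 2) gives 922·m = 13·(-508) − 51·(-98) = -1606, so m = -803/461.
Then c = ((-98) − 51·(-803/461))/13 = -325/461.

c = -0.705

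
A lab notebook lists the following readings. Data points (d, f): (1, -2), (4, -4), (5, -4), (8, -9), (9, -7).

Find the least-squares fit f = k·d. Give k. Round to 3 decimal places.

Normal-equation sums: Σd·d = 187.
Right-hand side: Σd·f = -173.
Hence k = -173 / 187 ≈ -0.925134.

k = -0.925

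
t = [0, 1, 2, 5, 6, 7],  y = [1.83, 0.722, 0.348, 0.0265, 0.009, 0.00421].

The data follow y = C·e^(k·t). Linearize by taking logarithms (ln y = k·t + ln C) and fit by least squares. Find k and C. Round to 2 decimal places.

Let Y = ln y. Fitting Y = k·t + ln C by least squares:
Σt = 21.0000, Σ(t)² = 115.0000, Σln y = -14.5884, Σt·ln y = -87.1451.
Equations: 115.0000·k + 21.0000·ln C = -87.1451;  21.0000·k + 6·ln C = -14.5884.
Δ = 115.0000·6 − (21.0000)² = 249.0000; k = (-87.1451·6 − 21.0000·-14.5884)/249.0000 = -0.86954, ln C = (115.0000·-14.5884 − 21.0000·-87.1451)/249.0000 = 0.61197, so C = exp(0.61197) = 1.84407.

k = -0.87, C = 1.84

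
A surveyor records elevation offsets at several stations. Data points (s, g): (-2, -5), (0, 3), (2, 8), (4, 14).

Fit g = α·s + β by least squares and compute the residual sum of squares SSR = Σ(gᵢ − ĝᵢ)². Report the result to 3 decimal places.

SSR = 1.800

Normal-equation sums: Σs·s = 24, Σs = 4, Σ1 = 4.
For Xᵀg: Σs·g = 82, Σg = 20.
XᵀX·[α, β]ᵀ = Xᵀg becomes [[24, 4]; [4, 4]]·[α, β]ᵀ = [82, 20]ᵀ.
Δ = 24·4 − 4² = 80.
α = (82·4 − 4·20)/80 = 31/10; β = (24·20 − 4·82)/80 = 19/10.
Residuals: -7/10, 11/10, -1/10, -3/10; SSR = 9/5.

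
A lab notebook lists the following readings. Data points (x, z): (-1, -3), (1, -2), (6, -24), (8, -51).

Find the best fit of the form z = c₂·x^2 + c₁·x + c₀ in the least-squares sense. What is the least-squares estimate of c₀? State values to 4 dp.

c₀ = -1.1038

Sums needed: Σx^2·x^2 = 5394, Σx^2·x = 728, Σx^2 = 102, Σx·x = 102, Σx = 14, Σ1 = 4.
For Mᵀz: Σx^2·z = -4133, Σx·z = -551, Σz = -80.
So MᵀM·[c₂, c₁, c₀]ᵀ = Mᵀz: [[5394, 728, 102]; [728, 102, 14]; [102, 14, 4]]·[c₂, c₁, c₀]ᵀ = [-4133, -551, -80]ᵀ.
Inverting the 3×3 Gram matrix, [c₂, c₁, c₀]ᵀ = [-1, 100/53, -117/106]ᵀ.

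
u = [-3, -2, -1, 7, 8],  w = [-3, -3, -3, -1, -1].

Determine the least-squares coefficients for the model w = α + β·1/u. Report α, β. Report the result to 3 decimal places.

α = -1.583, β = 1.971

With design matrix M, MᵀM = [[5, -263/168]; [-263/168, 39433/28224]] and Mᵀw = [-11, 293/56]ᵀ.
Determinant 5·(39433/28224) − (-263/168)² = 31999/7056.
α = ((-11)·(39433/28224) − (-263/168)·(293/56))/(31999/7056) = -101293/63998; β = (5·(293/56) − (-263/168)·(-11))/(31999/7056) = 63084/31999.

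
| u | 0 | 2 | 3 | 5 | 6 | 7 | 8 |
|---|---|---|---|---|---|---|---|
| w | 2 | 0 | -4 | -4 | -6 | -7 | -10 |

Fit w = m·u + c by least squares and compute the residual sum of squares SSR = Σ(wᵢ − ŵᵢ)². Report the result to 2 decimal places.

Compute the Gram sums: Σu·u = 187, Σu = 31, Σ1 = 7.
And Σu·w = -197, Σw = -29.
MᵀM·[m, c]ᵀ = Mᵀw becomes [[187, 31]; [31, 7]]·[m, c]ᵀ = [-197, -29]ᵀ.
Eliminating c: 7·(row 1) − 31·(row 2) gives 348·m = 7·(-197) − 31·(-29) = -480, so m = -40/29.
Then c = ((-29) − 31·(-40/29))/7 = 57/29.
Residuals: 1/29, 23/29, -53/29, 27/29, 9/29, 20/29, -27/29; SSR = 182/29.

SSR = 6.28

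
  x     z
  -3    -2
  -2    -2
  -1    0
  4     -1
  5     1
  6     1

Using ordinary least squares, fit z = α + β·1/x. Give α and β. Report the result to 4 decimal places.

α = -0.3086, β = 0.9440

Setting ∂/∂α … = 0 gives: 6·α + (-73/60)·β = -3;  (-73/60)·α + (5369/3600)·β = 107/60.
Determinant 6·(5369/3600) − (-73/60)² = 5377/720.
α = ((-3)·(5369/3600) − (-73/60)·(107/60))/(5377/720) = -8296/26885; β = (6·(107/60) − (-73/60)·(-3))/(5377/720) = 5076/5377.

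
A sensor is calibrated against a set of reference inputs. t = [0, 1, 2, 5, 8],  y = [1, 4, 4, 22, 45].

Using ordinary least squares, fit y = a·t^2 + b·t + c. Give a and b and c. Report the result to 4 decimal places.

a = 0.5100, b = 1.4659, c = 0.9207

Entries of AᵀA: Σt^2·t^2 = 4738, Σt^2·t = 646, Σt^2 = 94, Σt·t = 94, Σt = 16, Σ1 = 5.
Moment sums: Σt^2·y = 3450, Σt·y = 482, Σy = 76.
So AᵀA·[a, b, c]ᵀ = Aᵀy: [[4738, 646, 94]; [646, 94, 16]; [94, 16, 5]]·[a, b, c]ᵀ = [3450, 482, 76]ᵀ.
Solving the 3×3 system (Gaussian elimination) gives a = 1273/2496, b = 3659/2496, c = 383/416.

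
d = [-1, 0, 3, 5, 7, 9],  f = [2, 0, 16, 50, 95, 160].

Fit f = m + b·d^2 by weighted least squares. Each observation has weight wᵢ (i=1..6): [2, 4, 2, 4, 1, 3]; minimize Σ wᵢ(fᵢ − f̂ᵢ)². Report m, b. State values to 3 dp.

Forming XᵀWX = [[16, 412]; [412, 24748]] and XᵀWf = [811, 48827]ᵀ gives XᵀWX·[m, b]ᵀ = XᵀWf.
Δ = 16·24748 − 412² = 226224.
m = (811·24748 − 412·48827)/226224 = -2881/14139; b = (16·48827 − 412·811)/226224 = 111775/56556.

m = -0.204, b = 1.976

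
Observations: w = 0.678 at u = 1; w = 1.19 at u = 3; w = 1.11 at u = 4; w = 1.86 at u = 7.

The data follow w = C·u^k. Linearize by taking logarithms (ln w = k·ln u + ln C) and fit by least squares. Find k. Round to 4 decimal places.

k = 0.4873

With ln wᵢ as the transformed response and ln uᵢ as the regressor:
Σln u = 4.4308, Σ(ln u)² = 6.9153, Σln w = 0.5103, Σln u·ln w = 1.5434.
Normal system: [[6.9153, 4.4308]; [4.4308, 4]]·[k, ln C]ᵀ = [1.5434, 0.5103]ᵀ.
Solving (det = 8.0292): k = 0.48729, ln C = -0.41220.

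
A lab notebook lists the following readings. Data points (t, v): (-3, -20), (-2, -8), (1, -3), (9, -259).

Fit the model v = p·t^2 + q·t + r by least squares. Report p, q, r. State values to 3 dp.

p = -3.024, q = -1.726, r = 1.466

Entries of XᵀX: Σt^2·t^2 = 6659, Σt^2·t = 695, Σt^2 = 95, Σt·t = 95, Σt = 5, Σ1 = 4.
Moment sums: Σt^2·v = -21194, Σt·v = -2258, Σv = -290.
So XᵀX·[p, q, r]ᵀ = Xᵀv: [[6659, 695, 95]; [695, 95, 5]; [95, 5, 4]]·[p, q, r]ᵀ = [-21194, -2258, -290]ᵀ.
Solving the 3×3 system (Gaussian elimination) gives p = -2957/978, q = -8441/4890, r = 239/163.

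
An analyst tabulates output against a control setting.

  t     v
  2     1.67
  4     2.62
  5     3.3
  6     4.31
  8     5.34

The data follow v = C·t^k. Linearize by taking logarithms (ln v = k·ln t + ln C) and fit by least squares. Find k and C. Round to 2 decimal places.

Taking logs, ln v = k·ln t + ln C, so regress ln v on ln t.
Sums: Σln t = 7.5601, Σ(ln t)² = 12.5270, Σln v = 5.8061, Σln t·ln v = 9.7134.
Normal system: [[12.5270, 7.5601]; [7.5601, 5]]·[k, ln C]ᵀ = [9.7134, 5.8061]ᵀ.
Solving (det = 5.4804): k = 0.85263, ln C = -0.12797, so C = exp(-0.12797) = 0.87988.

k = 0.85, C = 0.88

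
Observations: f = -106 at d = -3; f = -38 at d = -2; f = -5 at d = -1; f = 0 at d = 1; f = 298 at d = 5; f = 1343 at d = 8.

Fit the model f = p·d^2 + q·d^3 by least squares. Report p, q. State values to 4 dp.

With design matrix M, MᵀM = [[4820, 35618]; [35618, 278564]] and Mᵀf = [92291, 728037]ᵀ.
Determinant 4820·278564 − 35618² = 74036556.
p = (92291·278564 − 35618·728037)/74036556 = -10103261/3365298; q = (4820·728037 − 35618·92291)/74036556 = 110958751/37018278.

p = -3.0022, q = 2.9974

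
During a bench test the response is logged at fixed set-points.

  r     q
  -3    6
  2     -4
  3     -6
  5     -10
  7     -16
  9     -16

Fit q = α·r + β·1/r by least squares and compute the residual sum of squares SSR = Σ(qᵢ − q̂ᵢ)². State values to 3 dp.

The normal equations are: 177·α + 6·β = -350;  6·α + (216301/396900)·β = -760/63.
(Σr·r = 177, Σr·1/r = 6, Σ1/r·1/r = 216301/396900, Σr·q = -350, Σ1/r·q = -760/63.)
Eliminating β: (216301/396900)·(row 1) − 6·(row 2) gives (7998959/132300)·α = (216301/396900)·(-350) − 6·(-760/63) = -134221/1134, so α = -46977350/23996877.
Then β = ((-760/63) − 6·(-46977350/23996877))/(216301/396900) = -4662000/7998959.
Residuals: -537596/7998959, 291776/1411581, 537596/7998959, -2284820/23996877, -53110582/23996877, 13466706/7998959; SSR = 187021400/23996877.

SSR = 7.794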